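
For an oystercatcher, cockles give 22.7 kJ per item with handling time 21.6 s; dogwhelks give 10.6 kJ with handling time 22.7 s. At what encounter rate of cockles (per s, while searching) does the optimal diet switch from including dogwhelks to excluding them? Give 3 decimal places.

0.037 per s

The zero-one rule: include dogwhelks iff E₂/h₂ > λE₁/(1+λh₁). Equality gives the switch point.
λE₁h₂ = E₂ + λE₂h₁ ⇒ λ = E₂/(E₁h₂ − E₂h₁) = 10.6/(515.3 − 229) = 0.03702 per s.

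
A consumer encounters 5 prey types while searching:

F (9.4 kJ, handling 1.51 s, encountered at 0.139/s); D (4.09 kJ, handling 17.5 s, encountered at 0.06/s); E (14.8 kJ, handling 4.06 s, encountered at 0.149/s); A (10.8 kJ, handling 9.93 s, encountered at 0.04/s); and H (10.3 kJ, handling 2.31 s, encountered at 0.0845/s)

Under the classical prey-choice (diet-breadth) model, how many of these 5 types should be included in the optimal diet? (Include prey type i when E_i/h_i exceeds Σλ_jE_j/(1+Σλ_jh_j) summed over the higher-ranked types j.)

Profitabilities (E/h, kJ/s): F 6.23, H 4.46, E 3.65, A 1.09, D 0.234. Add prey in this order while the next type's profitability exceeds the intake rate on those already taken.
Rate on top 1: 1.08. H: 4.46 > 1.08 → include.
Rate on top 2: 1.549. E: 3.65 > 1.549 → include.
Rate on top 3: 2.18. A: 1.09 < 2.18 → exclude; stop.
Optimal diet: F, H, E — 3 of 5 types.

3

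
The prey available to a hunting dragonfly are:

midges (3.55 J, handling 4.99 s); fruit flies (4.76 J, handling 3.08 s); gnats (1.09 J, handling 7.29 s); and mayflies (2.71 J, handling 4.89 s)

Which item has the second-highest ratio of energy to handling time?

Profitability E/h (J/s): midges = 3.55/4.99 = 0.711, fruit flies = 4.76/3.08 = 1.55, gnats = 1.09/7.29 = 0.15, mayflies = 2.71/4.89 = 0.554.
Ranked: fruit flies > midges > mayflies > gnats.

midges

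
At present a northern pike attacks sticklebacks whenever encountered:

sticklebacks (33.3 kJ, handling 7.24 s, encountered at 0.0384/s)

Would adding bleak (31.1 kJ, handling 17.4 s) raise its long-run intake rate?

Intake rate on the current diet: R = (0.0384×33.3) / (1 + 0.0384×7.24) = 1.279/1.278 = 1.001 kJ/s.
bleak: E/h = 31.1/17.4 = 1.787 kJ/s.
1.787 > 1.001, so adding bleak raises the average — include it.

Yes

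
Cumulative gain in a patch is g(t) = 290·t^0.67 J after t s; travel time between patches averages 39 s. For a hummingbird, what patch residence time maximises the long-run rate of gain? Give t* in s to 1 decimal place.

By the marginal value theorem, leave when the instantaneous gain rate g'(t) equals the habitat-wide average g(t)/(T + t).
g'(t) = 0.67·290·t^-0.33. Setting 0.67·290·t^-0.33 = 290·t^0.67/(39+t) gives 0.67(39+t) = t, so 0.33·t = 0.67×39.
t* = 0.67×39/0.33 = 79.18 s.

79.2 s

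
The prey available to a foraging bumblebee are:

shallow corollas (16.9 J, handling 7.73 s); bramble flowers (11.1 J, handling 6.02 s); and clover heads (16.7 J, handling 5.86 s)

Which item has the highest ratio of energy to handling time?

clover heads

Profitability E/h (J/s): shallow corollas = 16.9/7.73 = 2.19, bramble flowers = 11.1/6.02 = 1.84, clover heads = 16.7/5.86 = 2.85.
Ranked: clover heads > shallow corollas > bramble flowers.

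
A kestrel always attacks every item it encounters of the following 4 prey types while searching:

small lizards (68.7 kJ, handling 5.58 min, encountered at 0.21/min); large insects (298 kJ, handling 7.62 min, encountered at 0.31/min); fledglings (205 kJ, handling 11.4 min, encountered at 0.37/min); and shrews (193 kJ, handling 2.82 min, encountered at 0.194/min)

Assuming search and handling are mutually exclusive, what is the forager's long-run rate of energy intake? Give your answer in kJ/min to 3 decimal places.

23.669 kJ/min

Energy encountered per unit search time: 0.21×68.7 + 0.31×298 + 0.37×205 + 0.194×193 = 220.1 kJ/min.
Handling time per unit search time: 0.21×5.58 + 0.31×7.62 + 0.37×11.4 + 0.194×2.82 = 8.299.
Rate = 220.1/(1 + 8.299) = 23.67 kJ/min.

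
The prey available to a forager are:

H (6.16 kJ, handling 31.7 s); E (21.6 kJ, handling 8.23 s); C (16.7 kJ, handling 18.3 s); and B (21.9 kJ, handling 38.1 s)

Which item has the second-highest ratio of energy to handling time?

Profitability E/h (kJ/s): H = 6.16/31.7 = 0.194, E = 21.6/8.23 = 2.62, C = 16.7/18.3 = 0.913, B = 21.9/38.1 = 0.575.
Ranked: E > C > B > H.

C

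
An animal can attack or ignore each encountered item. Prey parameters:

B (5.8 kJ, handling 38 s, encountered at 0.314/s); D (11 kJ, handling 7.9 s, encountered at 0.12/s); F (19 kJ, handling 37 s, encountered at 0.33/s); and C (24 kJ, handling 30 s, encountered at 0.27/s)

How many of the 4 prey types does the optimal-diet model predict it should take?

2

Profitabilities (E/h, kJ/s): D 1.39, C 0.8, F 0.514, B 0.153. Add prey in this order while the next type's profitability exceeds the intake rate on those already taken.
Rate on top 1: 0.6776. C: 0.8 > 0.6776 → include.
Rate on top 2: 0.7763. F: 0.514 < 0.7763 → exclude; stop.
Optimal diet: D, C — 2 of 4 types.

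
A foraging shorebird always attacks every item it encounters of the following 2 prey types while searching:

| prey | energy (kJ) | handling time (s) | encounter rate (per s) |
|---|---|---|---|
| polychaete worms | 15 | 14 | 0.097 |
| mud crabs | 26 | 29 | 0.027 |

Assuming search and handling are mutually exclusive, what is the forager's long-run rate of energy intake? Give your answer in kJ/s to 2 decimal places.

R = (0.097×15 + 0.027×26) / (1 + 0.097×14 + 0.027×29) = 2.157/3.141 = 0.6867 kJ/s.

0.69 kJ/s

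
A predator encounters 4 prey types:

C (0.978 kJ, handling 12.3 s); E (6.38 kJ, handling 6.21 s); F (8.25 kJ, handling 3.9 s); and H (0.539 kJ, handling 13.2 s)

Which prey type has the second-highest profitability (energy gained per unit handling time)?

Profitability E/h (kJ/s): C = 0.978/12.3 = 0.0795, E = 6.38/6.21 = 1.03, F = 8.25/3.9 = 2.12, H = 0.539/13.2 = 0.0408.
Ranked: F > E > C > H.

E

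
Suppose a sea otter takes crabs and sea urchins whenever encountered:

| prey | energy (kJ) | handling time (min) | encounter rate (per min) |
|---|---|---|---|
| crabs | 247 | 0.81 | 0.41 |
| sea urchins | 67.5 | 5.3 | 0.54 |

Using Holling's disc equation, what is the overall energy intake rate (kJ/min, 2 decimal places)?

32.84 kJ/min

R = (0.41×247 + 0.54×67.5) / (1 + 0.41×0.81 + 0.54×5.3) = 137.7/4.194 = 32.84 kJ/min.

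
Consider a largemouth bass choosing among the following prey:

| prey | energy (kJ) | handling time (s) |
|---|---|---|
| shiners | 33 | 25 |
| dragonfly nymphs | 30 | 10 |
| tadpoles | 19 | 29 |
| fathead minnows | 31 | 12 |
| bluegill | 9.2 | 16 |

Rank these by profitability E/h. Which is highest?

Profitability E/h (kJ/s): shiners = 33/25 = 1.32, dragonfly nymphs = 30/10 = 3, tadpoles = 19/29 = 0.655, fathead minnows = 31/12 = 2.58, bluegill = 9.2/16 = 0.575.
Ranked: dragonfly nymphs > fathead minnows > shiners > tadpoles > bluegill.

dragonfly nymphs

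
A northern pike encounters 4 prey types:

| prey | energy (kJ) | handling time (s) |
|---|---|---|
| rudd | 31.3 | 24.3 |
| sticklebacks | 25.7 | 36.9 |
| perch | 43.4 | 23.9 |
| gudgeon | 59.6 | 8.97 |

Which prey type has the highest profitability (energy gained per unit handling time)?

gudgeon

Profitability E/h (kJ/s): rudd = 31.3/24.3 = 1.29, sticklebacks = 25.7/36.9 = 0.696, perch = 43.4/23.9 = 1.82, gudgeon = 59.6/8.97 = 6.64.
Ranked: gudgeon > perch > rudd > sticklebacks.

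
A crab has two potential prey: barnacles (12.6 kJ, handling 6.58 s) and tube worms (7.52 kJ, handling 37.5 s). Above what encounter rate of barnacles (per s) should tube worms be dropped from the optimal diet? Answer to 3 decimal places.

Drop tube worms once their profitability E₂/h₂ falls below the rate achievable on barnacles alone: E₂/h₂ = λE₁/(1 + λh₁).
Solve for λ: λE₁h₂ = E₂(1 + λh₁) → λ(E₁h₂ − E₂h₁) = E₂ → λ = E₂/(E₁h₂ − E₂h₁).
λ = 7.52/(12.6×37.5 − 7.52×6.58) = 7.52/423 = 0.01778 per s.

0.018 per s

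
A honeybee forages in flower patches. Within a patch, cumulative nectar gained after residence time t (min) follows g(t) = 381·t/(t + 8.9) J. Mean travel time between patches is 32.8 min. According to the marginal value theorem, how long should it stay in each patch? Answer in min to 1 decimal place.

17.1 min

By the marginal value theorem, leave when the instantaneous gain rate g'(t) equals the habitat-wide average g(t)/(T + t).
g'(t) = 381·8.9/(t + 8.9)². Setting 381·8.9/(t+8.9)² = 381t/[(t+8.9)(32.8+t)] gives 8.9(32.8+t) = t(t+8.9), so t² = 8.9×32.8 = 291.9.
t* = √291.9 = 17.09 min.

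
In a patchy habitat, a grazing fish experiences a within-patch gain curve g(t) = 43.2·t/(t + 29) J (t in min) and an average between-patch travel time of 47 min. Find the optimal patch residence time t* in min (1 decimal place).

36.9 min

Maximise g(t)/(T+t): set derivative to zero → g'(t)(T+t) = g(t).
g'(t) = 43.2·29/(t + 29)². Setting 43.2·29/(t+29)² = 43.2t/[(t+29)(47+t)] gives 29(47+t) = t(t+29), so t² = 29×47 = 1363.
t* = √1363 = 36.92 min.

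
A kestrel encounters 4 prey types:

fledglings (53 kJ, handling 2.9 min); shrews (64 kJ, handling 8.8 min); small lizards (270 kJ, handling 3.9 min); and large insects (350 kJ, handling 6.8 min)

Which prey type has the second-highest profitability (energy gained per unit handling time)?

In descending order of E/h:
small lizards: 270/3.9 = 69.2 kJ/min
large insects: 350/6.8 = 51.5 kJ/min
fledglings: 53/2.9 = 18.3 kJ/min
shrews: 64/8.8 = 7.27 kJ/min

large insects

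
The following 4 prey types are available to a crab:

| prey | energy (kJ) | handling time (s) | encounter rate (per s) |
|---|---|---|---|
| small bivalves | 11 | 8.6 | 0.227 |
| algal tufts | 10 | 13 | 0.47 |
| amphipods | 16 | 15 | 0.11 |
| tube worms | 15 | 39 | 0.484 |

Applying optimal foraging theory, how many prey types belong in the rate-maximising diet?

E/h in descending order: small bivalves 1.28, amphipods 1.07, algal tufts 0.769, tube worms 0.385 kJ/s. The optimal diet is the largest prefix of this list for which every included type satisfies E_i/h_i > R on the types above it.
Rate on top 1: 0.8458. amphipods: 1.07 > 0.8458 → include.
Rate on top 2: 0.925. algal tufts: 0.769 < 0.925 → exclude; stop.
Optimal diet: small bivalves, amphipods — 2 of 4 types.

2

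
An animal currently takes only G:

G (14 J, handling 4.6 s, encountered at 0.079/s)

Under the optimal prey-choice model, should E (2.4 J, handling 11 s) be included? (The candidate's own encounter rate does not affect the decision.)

Intake rate on the current diet: R = (0.079×14) / (1 + 0.079×4.6) = 1.106/1.363 = 0.8112 J/s.
E: E/h = 2.4/11 = 0.2182 J/s.
Since 0.2182 < R, time spent handling E is better spent searching.

No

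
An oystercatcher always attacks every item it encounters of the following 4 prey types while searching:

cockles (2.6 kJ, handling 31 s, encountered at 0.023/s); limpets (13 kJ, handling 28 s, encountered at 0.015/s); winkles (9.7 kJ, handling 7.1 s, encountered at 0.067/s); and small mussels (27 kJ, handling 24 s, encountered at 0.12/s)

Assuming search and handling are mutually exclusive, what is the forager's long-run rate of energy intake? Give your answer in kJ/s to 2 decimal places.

R = (0.023×2.6 + 0.015×13 + 0.067×9.7 + 0.12×27) / (1 + 0.023×31 + 0.015×28 + 0.067×7.1 + 0.12×24) = 4.145/5.489 = 0.7551 kJ/s.

0.76 kJ/s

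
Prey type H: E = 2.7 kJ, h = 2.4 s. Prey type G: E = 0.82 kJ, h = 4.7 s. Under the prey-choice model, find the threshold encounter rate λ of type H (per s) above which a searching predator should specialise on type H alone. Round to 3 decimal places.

0.076 per s

Drop type G once their profitability E₂/h₂ falls below the rate achievable on type H alone: E₂/h₂ = λE₁/(1 + λh₁).
Solve for λ: λE₁h₂ = E₂(1 + λh₁) → λ(E₁h₂ − E₂h₁) = E₂ → λ = E₂/(E₁h₂ − E₂h₁).
λ = 0.82/(2.7×4.7 − 0.82×2.4) = 0.82/10.72 = 0.07648 per s.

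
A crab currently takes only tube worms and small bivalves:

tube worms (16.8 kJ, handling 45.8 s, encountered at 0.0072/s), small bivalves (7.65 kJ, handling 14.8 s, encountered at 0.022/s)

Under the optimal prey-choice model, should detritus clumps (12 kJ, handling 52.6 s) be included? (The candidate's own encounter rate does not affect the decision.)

Yes

On tube worms and small bivalves alone, R = ΣλE/(1+Σλh) = 0.2893/1.655 = 0.1747 kJ/s.
detritus clumps: E/h = 12/52.6 = 0.2281 kJ/s.
Since 0.2281 > R, including detritus clumps increases the long-run rate.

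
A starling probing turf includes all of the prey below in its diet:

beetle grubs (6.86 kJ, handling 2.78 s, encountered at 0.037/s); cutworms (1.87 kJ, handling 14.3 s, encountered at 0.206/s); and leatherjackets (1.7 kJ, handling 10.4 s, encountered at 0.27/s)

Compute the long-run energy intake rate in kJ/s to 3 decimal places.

0.160 kJ/s

Energy encountered per unit search time: 0.037×6.86 + 0.206×1.87 + 0.27×1.7 = 1.098 kJ/s.
Handling time per unit search time: 0.037×2.78 + 0.206×14.3 + 0.27×10.4 = 5.857.
Rate = 1.098/(1 + 5.857) = 0.1601 kJ/s.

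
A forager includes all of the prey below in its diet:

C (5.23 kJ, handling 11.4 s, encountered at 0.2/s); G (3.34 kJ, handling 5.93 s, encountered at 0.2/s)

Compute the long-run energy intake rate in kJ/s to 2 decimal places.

Energy encountered per unit search time: 0.2×5.23 + 0.2×3.34 = 1.714 kJ/s.
Handling time per unit search time: 0.2×11.4 + 0.2×5.93 = 3.466.
Rate = 1.714/(1 + 3.466) = 0.3838 kJ/s.

0.38 kJ/s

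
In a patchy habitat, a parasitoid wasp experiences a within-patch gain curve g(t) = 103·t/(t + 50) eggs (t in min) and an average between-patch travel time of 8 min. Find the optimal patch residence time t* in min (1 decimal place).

Optimal t* satisfies g'(t*) = g(t*)/(T + t*).
g'(t) = 103·50/(t + 50)². Setting 103·50/(t+50)² = 103t/[(t+50)(8+t)] gives 50(8+t) = t(t+50), so t² = 50×8 = 400.
t* = √400 = 20 min.

20.0 min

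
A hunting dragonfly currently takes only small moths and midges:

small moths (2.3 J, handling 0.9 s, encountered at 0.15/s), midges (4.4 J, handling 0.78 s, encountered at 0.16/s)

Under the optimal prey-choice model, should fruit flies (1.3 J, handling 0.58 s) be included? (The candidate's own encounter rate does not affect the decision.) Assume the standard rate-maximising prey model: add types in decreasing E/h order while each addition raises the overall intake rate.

Yes

Intake rate on the current diet: R = (0.15×2.3 + 0.16×4.4) / (1 + 0.15×0.9 + 0.16×0.78) = 1.049/1.26 = 0.8327 J/s.
Profitability of fruit flies: 1.3/0.58 = 2.241 J/s.
2.241 > 0.8327, so adding fruit flies raises the average — include it.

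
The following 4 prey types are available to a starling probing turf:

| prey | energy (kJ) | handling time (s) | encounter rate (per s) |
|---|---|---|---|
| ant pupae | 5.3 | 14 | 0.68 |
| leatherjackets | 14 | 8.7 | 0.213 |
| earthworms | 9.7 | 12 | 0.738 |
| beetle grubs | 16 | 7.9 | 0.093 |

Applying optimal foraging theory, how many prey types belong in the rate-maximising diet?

2

Profitabilities (E/h, kJ/s): beetle grubs 2.03, leatherjackets 1.61, earthworms 0.808, ant pupae 0.379. Add prey in this order while the next type's profitability exceeds the intake rate on those already taken.
Rate on top 1: 0.8578. leatherjackets: 1.61 > 0.8578 → include.
Rate on top 2: 1.246. earthworms: 0.808 < 1.246 → exclude; stop.
Optimal diet: beetle grubs, leatherjackets — 2 of 4 types.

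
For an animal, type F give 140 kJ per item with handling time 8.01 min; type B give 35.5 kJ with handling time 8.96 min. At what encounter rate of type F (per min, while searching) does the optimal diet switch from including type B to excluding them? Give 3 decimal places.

At the threshold, the rate on type F alone equals the profitability of type B: λ·140/(1 + λ·8.01) = 35.5/8.96 = 3.962.
Rearranging, λ(140 − 3.962×8.01) = 3.962, so λ = 3.962/108.3 = 0.0366 per min.

0.037 per min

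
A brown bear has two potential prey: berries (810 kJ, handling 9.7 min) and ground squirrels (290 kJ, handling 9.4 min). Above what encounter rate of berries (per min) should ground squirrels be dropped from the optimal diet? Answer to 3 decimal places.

0.060 per min

At the threshold, the rate on berries alone equals the profitability of ground squirrels: λ·810/(1 + λ·9.7) = 290/9.4 = 30.85.
Rearranging, λ(810 − 30.85×9.7) = 30.85, so λ = 30.85/510.7 = 0.0604 per min.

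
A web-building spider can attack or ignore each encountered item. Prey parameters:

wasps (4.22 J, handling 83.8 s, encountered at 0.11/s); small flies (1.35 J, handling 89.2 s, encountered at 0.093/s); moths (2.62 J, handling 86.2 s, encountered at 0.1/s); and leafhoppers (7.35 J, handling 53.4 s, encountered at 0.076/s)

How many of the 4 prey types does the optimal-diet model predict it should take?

1

E/h in descending order: leafhoppers 0.138, wasps 0.0504, moths 0.0304, small flies 0.0151 J/s. The optimal diet is the largest prefix of this list for which every included type satisfies E_i/h_i > R on the types above it.
Rate on top 1: 0.1104. wasps: 0.0504 < 0.1104 → exclude; stop.
Optimal diet: leafhoppers — 1 of 4 types.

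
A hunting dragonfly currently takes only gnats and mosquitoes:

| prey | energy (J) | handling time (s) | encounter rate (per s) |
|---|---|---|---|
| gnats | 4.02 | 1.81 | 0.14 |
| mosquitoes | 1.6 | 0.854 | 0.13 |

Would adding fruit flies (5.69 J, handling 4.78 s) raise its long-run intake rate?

Yes

Current rate: (0.14×4.02 + 0.13×1.6)/(1 + 0.14×1.81 + 0.13×0.854) = 0.5649 J/s.
fruit flies: E/h = 5.69/4.78 = 1.19 J/s.
Since 1.19 > R, including fruit flies increases the long-run rate.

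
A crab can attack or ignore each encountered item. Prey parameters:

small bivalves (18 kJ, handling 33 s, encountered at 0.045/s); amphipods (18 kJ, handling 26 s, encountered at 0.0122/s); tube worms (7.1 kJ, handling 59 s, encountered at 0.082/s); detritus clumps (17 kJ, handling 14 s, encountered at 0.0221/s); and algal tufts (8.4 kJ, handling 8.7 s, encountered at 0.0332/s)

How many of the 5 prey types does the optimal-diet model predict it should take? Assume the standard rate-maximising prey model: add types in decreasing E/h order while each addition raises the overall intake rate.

4

Rank by E/h (kJ/s): detritus clumps 1.21, algal tufts 0.966, amphipods 0.692, small bivalves 0.545, tube worms 0.12. Include each in turn until the next type's E/h falls below the running intake rate.
Rate on top 1: 0.2869. algal tufts: 0.966 > 0.2869 → include.
Rate on top 2: 0.4096. amphipods: 0.692 > 0.4096 → include.
Rate on top 3: 0.4564. small bivalves: 0.545 > 0.4564 → include.
Rate on top 4: 0.4953. tube worms: 0.12 < 0.4953 → exclude; stop.
Optimal diet: detritus clumps, algal tufts, amphipods, small bivalves — 4 of 5 types.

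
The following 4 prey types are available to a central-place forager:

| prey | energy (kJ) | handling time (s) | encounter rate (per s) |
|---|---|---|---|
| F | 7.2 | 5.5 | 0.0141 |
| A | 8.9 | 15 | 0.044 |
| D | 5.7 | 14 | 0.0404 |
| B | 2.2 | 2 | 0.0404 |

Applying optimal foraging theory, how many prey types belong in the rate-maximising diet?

E/h in descending order: F 1.31, B 1.1, A 0.593, D 0.407 kJ/s. The optimal diet is the largest prefix of this list for which every included type satisfies E_i/h_i > R on the types above it.
Rate on top 1: 0.09421. B: 1.1 > 0.09421 → include.
Rate on top 2: 0.1644. A: 0.593 > 0.1644 → include.
Rate on top 3: 0.3201. D: 0.407 > 0.3201 → include.
Optimal diet: F, B, A, D — 4 of 4 types.

4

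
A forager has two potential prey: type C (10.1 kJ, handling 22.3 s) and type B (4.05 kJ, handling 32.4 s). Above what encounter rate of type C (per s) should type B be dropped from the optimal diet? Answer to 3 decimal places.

At the threshold, the rate on type C alone equals the profitability of type B: λ·10.1/(1 + λ·22.3) = 4.05/32.4 = 0.125.
Rearranging, λ(10.1 − 0.125×22.3) = 0.125, so λ = 0.125/7.312 = 0.01709 per s.

0.017 per s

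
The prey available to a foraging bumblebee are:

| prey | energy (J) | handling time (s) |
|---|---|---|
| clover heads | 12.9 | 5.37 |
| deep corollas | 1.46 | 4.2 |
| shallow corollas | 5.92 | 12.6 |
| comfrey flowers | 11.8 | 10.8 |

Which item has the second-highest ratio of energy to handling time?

comfrey flowers

Profitability E/h (J/s): clover heads = 12.9/5.37 = 2.4, deep corollas = 1.46/4.2 = 0.348, shallow corollas = 5.92/12.6 = 0.47, comfrey flowers = 11.8/10.8 = 1.09.
Ranked: clover heads > comfrey flowers > shallow corollas > deep corollas.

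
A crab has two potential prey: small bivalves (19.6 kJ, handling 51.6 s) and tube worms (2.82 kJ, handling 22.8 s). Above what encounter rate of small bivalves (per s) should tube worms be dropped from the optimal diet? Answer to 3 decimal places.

0.009 per s

At the threshold, the rate on small bivalves alone equals the profitability of tube worms: λ·19.6/(1 + λ·51.6) = 2.82/22.8 = 0.1237.
Rearranging, λ(19.6 − 0.1237×51.6) = 0.1237, so λ = 0.1237/13.22 = 0.009357 per s.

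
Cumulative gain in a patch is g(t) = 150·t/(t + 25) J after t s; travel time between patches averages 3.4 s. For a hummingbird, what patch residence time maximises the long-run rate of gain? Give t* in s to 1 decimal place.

By the marginal value theorem, leave when the instantaneous gain rate g'(t) equals the habitat-wide average g(t)/(T + t).
g'(t) = 150·25/(t + 25)². Setting 150·25/(t+25)² = 150t/[(t+25)(3.4+t)] gives 25(3.4+t) = t(t+25), so t² = 25×3.4 = 85.
t* = √85 = 9.22 s.

9.2 s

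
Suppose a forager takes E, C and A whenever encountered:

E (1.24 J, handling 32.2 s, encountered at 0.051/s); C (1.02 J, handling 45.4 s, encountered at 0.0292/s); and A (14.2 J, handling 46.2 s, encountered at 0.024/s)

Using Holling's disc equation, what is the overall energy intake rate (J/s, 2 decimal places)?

0.09 J/s

R = Σλ_iE_i / (1 + Σλ_ih_i)
Numerator: 0.051×1.24 + 0.0292×1.02 + 0.024×14.2 = 0.4338
Denominator: 1 + 0.051×32.2 + 0.0292×45.4 + 0.024×46.2 = 5.077
R = 0.4338/5.077 = 0.08545 J/s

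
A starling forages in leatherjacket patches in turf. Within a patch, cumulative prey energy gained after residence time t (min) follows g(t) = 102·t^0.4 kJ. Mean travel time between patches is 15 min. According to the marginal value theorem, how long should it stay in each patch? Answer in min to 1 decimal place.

Maximise g(t)/(T+t): set derivative to zero → g'(t)(T+t) = g(t).
g'(t) = 0.4·102·t^-0.6. Setting 0.4·102·t^-0.6 = 102·t^0.4/(15+t) gives 0.4(15+t) = t, so 0.60·t = 0.4×15.
t* = 0.4×15/0.60 = 10 min.

10.0 min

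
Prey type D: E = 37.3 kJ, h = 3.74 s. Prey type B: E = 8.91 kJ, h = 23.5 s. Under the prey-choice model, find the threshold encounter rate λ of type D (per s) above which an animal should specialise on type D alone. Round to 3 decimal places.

0.011 per s

The zero-one rule: include type B iff E₂/h₂ > λE₁/(1+λh₁). Equality gives the switch point.
λE₁h₂ = E₂ + λE₂h₁ ⇒ λ = E₂/(E₁h₂ − E₂h₁) = 8.91/(876.5 − 33.32) = 0.01057 per s.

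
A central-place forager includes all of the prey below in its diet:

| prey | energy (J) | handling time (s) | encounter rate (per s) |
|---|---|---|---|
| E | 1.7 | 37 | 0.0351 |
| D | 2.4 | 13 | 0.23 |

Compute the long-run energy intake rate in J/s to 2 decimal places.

0.12 J/s

R = (0.0351×1.7 + 0.23×2.4) / (1 + 0.0351×37 + 0.23×13) = 0.6117/5.289 = 0.1157 J/s.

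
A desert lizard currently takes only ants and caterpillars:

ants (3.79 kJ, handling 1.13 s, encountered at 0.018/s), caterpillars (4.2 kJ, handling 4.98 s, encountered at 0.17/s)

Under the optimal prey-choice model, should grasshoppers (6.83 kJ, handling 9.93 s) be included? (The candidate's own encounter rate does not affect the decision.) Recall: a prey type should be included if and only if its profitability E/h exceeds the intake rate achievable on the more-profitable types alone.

Current rate: (0.018×3.79 + 0.17×4.2)/(1 + 0.018×1.13 + 0.17×4.98) = 0.419 kJ/s.
grasshoppers: E/h = 6.83/9.93 = 0.6878 kJ/s.
Since 0.6878 > R, including grasshoppers increases the long-run rate.

Yes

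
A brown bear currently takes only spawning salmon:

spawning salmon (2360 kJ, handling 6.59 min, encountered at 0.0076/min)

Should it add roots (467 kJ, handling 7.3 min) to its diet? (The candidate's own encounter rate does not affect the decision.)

Yes

On spawning salmon alone, R = ΣλE/(1+Σλh) = 17.94/1.05 = 17.08 kJ/min.
Profitability of roots: 467/7.3 = 63.97 kJ/min.
63.97 > 17.08, so adding roots raises the average — include it.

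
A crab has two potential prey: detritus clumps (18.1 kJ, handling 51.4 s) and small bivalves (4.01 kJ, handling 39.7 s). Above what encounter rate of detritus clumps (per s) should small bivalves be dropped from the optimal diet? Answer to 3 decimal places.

0.008 per s

Drop small bivalves once their profitability E₂/h₂ falls below the rate achievable on detritus clumps alone: E₂/h₂ = λE₁/(1 + λh₁).
Solve for λ: λE₁h₂ = E₂(1 + λh₁) → λ(E₁h₂ − E₂h₁) = E₂ → λ = E₂/(E₁h₂ − E₂h₁).
λ = 4.01/(18.1×39.7 − 4.01×51.4) = 4.01/512.5 = 0.007825 per s.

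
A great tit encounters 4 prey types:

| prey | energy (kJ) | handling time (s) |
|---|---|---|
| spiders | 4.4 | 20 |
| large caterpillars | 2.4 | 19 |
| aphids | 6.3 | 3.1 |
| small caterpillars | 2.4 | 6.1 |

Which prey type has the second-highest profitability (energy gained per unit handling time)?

In descending order of E/h:
aphids: 6.3/3.1 = 2.03 kJ/s
small caterpillars: 2.4/6.1 = 0.393 kJ/s
spiders: 4.4/20 = 0.22 kJ/s
large caterpillars: 2.4/19 = 0.126 kJ/s

small caterpillars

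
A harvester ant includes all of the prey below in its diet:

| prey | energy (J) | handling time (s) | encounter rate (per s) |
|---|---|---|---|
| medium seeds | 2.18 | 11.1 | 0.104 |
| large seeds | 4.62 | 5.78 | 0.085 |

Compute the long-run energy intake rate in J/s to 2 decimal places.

R = (0.104×2.18 + 0.085×4.62) / (1 + 0.104×11.1 + 0.085×5.78) = 0.6194/2.646 = 0.2341 J/s.

0.23 J/s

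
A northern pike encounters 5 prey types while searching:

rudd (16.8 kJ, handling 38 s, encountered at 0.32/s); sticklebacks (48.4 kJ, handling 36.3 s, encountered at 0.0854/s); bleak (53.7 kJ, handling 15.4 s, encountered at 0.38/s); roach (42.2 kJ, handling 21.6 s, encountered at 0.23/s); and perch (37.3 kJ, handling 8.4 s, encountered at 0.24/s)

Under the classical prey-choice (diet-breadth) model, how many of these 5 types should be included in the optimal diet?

Rank by E/h (kJ/s): perch 4.44, bleak 3.49, roach 1.95, sticklebacks 1.33, rudd 0.442. Include each in turn until the next type's E/h falls below the running intake rate.
Rate on top 1: 2.968. bleak: 3.49 > 2.968 → include.
Rate on top 2: 3.311. roach: 1.95 < 3.311 → exclude; stop.
Optimal diet: perch, bleak — 2 of 5 types.

2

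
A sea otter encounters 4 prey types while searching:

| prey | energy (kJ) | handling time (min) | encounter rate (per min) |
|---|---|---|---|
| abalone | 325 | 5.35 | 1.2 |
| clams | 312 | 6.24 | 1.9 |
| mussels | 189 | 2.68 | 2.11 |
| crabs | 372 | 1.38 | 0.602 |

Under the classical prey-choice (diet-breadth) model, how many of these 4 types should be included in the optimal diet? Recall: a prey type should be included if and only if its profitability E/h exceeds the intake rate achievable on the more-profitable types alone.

1

E/h in descending order: crabs 270, mussels 70.5, abalone 60.7, clams 50 kJ/min. The optimal diet is the largest prefix of this list for which every included type satisfies E_i/h_i > R on the types above it.
Rate on top 1: 122.3. mussels: 70.5 < 122.3 → exclude; stop.
Optimal diet: crabs — 1 of 4 types.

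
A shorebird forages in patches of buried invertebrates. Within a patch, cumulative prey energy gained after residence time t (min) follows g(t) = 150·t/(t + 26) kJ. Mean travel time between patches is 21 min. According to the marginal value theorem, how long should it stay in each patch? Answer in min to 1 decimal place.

23.4 min

Maximise g(t)/(T+t): set derivative to zero → g'(t)(T+t) = g(t).
g'(t) = 150·26/(t + 26)². Setting 150·26/(t+26)² = 150t/[(t+26)(21+t)] gives 26(21+t) = t(t+26), so t² = 26×21 = 546.
t* = √546 = 23.37 min.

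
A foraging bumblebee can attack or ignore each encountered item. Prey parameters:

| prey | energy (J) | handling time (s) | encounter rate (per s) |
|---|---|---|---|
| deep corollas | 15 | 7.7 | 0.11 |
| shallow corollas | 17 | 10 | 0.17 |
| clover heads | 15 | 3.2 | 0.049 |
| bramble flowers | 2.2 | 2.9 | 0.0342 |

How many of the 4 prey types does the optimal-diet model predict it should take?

3

Rank by E/h (J/s): clover heads 4.69, deep corollas 1.95, shallow corollas 1.7, bramble flowers 0.759. Include each in turn until the next type's E/h falls below the running intake rate.
Rate on top 1: 0.6354. deep corollas: 1.95 > 0.6354 → include.
Rate on top 2: 1.19. shallow corollas: 1.7 > 1.19 → include.
Rate on top 3: 1.424. bramble flowers: 0.759 < 1.424 → exclude; stop.
Optimal diet: clover heads, deep corollas, shallow corollas — 3 of 4 types.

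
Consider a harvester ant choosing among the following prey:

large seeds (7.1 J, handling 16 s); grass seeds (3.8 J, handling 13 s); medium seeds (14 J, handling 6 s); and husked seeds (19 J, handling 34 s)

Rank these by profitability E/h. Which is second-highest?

Profitability E/h (J/s): large seeds = 7.1/16 = 0.444, grass seeds = 3.8/13 = 0.292, medium seeds = 14/6 = 2.33, husked seeds = 19/34 = 0.559.
Ranked: medium seeds > husked seeds > large seeds > grass seeds.

husked seeds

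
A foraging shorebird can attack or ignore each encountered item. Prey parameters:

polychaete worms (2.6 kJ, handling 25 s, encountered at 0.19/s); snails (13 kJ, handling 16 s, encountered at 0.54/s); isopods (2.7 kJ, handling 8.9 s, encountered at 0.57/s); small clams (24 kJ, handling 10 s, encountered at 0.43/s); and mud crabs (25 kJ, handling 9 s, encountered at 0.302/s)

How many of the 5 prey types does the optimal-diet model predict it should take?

2

Rank by E/h (kJ/s): mud crabs 2.78, small clams 2.4, snails 0.812, isopods 0.303, polychaete worms 0.104. Include each in turn until the next type's E/h falls below the running intake rate.
Rate on top 1: 2.031. small clams: 2.4 > 2.031 → include.
Rate on top 2: 2.229. snails: 0.812 < 2.229 → exclude; stop.
Optimal diet: mud crabs, small clams — 2 of 5 types.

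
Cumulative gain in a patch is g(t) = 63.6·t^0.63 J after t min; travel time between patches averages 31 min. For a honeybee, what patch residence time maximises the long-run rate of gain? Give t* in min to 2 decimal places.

52.78 min

By the marginal value theorem, leave when the instantaneous gain rate g'(t) equals the habitat-wide average g(t)/(T + t).
g'(t) = 0.63·63.6·t^-0.37. Setting 0.63·63.6·t^-0.37 = 63.6·t^0.63/(31+t) gives 0.63(31+t) = t, so 0.37·t = 0.63×31.
t* = 0.63×31/0.37 = 52.78 min.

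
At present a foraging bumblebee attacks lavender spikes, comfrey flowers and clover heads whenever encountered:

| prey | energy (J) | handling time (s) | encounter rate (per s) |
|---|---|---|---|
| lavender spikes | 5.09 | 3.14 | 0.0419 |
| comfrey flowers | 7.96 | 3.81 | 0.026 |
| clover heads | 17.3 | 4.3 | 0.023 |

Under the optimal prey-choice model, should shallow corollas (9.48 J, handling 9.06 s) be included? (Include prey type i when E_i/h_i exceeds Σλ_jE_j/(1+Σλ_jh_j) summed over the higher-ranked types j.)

Yes

On lavender spikes, comfrey flowers and clover heads alone, R = ΣλE/(1+Σλh) = 0.8181/1.33 = 0.6154 J/s.
Profitability of shallow corollas: 9.48/9.06 = 1.046 J/s.
1.046 > 0.6154, so adding shallow corollas raises the average — include it.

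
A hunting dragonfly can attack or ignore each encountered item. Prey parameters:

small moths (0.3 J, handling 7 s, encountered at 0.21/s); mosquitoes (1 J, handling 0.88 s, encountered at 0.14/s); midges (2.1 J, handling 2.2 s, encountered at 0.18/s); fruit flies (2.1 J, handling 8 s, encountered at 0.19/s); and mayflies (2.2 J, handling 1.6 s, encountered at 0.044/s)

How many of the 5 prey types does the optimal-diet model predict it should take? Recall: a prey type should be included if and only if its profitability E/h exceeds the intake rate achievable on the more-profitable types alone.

Rank by E/h (J/s): mayflies 1.38, mosquitoes 1.14, midges 0.955, fruit flies 0.263, small moths 0.0429. Include each in turn until the next type's E/h falls below the running intake rate.
Rate on top 1: 0.09043. mosquitoes: 1.14 > 0.09043 → include.
Rate on top 2: 0.1984. midges: 0.955 > 0.1984 → include.
Rate on top 3: 0.3868. fruit flies: 0.263 < 0.3868 → exclude; stop.
Optimal diet: mayflies, mosquitoes, midges — 3 of 5 types.

3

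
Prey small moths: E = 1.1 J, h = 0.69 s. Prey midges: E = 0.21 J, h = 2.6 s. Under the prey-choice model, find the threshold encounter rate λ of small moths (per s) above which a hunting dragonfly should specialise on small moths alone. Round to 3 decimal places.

Drop midges once their profitability E₂/h₂ falls below the rate achievable on small moths alone: E₂/h₂ = λE₁/(1 + λh₁).
Solve for λ: λE₁h₂ = E₂(1 + λh₁) → λ(E₁h₂ − E₂h₁) = E₂ → λ = E₂/(E₁h₂ − E₂h₁).
λ = 0.21/(1.1×2.6 − 0.21×0.69) = 0.21/2.715 = 0.07735 per s.

0.077 per s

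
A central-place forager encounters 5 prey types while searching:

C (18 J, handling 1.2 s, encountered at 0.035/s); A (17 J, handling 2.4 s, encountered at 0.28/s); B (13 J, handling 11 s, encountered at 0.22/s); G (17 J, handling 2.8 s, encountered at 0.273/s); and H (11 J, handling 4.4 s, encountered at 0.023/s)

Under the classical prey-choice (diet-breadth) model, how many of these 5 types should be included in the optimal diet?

E/h in descending order: C 15, A 7.08, G 6.07, H 2.5, B 1.18 J/s. The optimal diet is the largest prefix of this list for which every included type satisfies E_i/h_i > R on the types above it.
Rate on top 1: 0.6046. A: 7.08 > 0.6046 → include.
Rate on top 2: 3.145. G: 6.07 > 3.145 → include.
Rate on top 3: 4.047. H: 2.5 < 4.047 → exclude; stop.
Optimal diet: C, A, G — 3 of 5 types.

3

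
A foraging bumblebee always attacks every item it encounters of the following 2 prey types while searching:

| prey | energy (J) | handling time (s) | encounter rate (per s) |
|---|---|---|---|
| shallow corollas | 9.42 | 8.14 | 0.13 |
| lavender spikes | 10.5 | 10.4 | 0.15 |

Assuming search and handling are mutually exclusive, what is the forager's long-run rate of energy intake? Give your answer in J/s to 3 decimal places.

R = Σλ_iE_i / (1 + Σλ_ih_i)
Numerator: 0.13×9.42 + 0.15×10.5 = 2.8
Denominator: 1 + 0.13×8.14 + 0.15×10.4 = 3.618
R = 2.8/3.618 = 0.7738 J/s

0.774 J/s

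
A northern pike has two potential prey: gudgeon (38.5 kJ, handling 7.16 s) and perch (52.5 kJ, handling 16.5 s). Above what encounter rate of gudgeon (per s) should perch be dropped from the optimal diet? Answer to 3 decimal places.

0.202 per s

Drop perch once their profitability E₂/h₂ falls below the rate achievable on gudgeon alone: E₂/h₂ = λE₁/(1 + λh₁).
Solve for λ: λE₁h₂ = E₂(1 + λh₁) → λ(E₁h₂ − E₂h₁) = E₂ → λ = E₂/(E₁h₂ − E₂h₁).
λ = 52.5/(38.5×16.5 − 52.5×7.16) = 52.5/259.3 = 0.2024 per s.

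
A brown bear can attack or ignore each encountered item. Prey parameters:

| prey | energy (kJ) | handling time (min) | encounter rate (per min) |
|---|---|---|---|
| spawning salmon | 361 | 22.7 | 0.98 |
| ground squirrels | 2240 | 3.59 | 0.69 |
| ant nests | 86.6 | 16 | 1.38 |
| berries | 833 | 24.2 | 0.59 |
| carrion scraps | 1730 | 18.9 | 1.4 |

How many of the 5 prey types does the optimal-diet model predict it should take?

1

Rank by E/h (kJ/min): ground squirrels 624, carrion scraps 91.5, berries 34.4, spawning salmon 15.9, ant nests 5.41. Include each in turn until the next type's E/h falls below the running intake rate.
Rate on top 1: 444.5. carrion scraps: 91.5 < 444.5 → exclude; stop.
Optimal diet: ground squirrels — 1 of 5 types.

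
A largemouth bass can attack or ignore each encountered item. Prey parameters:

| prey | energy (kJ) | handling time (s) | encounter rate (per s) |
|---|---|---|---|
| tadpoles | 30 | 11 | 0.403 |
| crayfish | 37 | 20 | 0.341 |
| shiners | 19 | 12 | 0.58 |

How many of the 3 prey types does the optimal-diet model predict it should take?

Profitabilities (E/h, kJ/s): tadpoles 2.73, crayfish 1.85, shiners 1.58. Add prey in this order while the next type's profitability exceeds the intake rate on those already taken.
Rate on top 1: 2.225. crayfish: 1.85 < 2.225 → exclude; stop.
Optimal diet: tadpoles — 1 of 3 types.

1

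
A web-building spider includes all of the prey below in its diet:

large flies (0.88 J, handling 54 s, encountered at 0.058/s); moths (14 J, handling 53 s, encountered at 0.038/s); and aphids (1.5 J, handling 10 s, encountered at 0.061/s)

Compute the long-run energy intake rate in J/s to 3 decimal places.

0.100 J/s

Energy encountered per unit search time: 0.058×0.88 + 0.038×14 + 0.061×1.5 = 0.6745 J/s.
Handling time per unit search time: 0.058×54 + 0.038×53 + 0.061×10 = 5.756.
Rate = 0.6745/(1 + 5.756) = 0.09984 J/s.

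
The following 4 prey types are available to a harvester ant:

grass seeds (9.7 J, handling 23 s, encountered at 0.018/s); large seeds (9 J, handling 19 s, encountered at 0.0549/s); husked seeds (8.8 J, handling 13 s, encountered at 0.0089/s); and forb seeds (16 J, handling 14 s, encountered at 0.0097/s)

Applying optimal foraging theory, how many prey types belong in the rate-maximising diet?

4

Profitabilities (E/h, J/s): forb seeds 1.14, husked seeds 0.677, large seeds 0.474, grass seeds 0.422. Add prey in this order while the next type's profitability exceeds the intake rate on those already taken.
Rate on top 1: 0.1366. husked seeds: 0.677 > 0.1366 → include.
Rate on top 2: 0.1866. large seeds: 0.474 > 0.1866 → include.
Rate on top 3: 0.3171. grass seeds: 0.422 > 0.3171 → include.
Optimal diet: forb seeds, husked seeds, large seeds, grass seeds — 4 of 4 types.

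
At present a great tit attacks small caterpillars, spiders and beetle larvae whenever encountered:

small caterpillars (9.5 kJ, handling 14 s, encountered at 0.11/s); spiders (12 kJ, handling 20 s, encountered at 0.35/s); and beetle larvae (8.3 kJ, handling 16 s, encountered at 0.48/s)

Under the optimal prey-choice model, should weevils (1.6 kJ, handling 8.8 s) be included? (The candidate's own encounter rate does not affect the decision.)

Intake rate on the current diet: R = (0.11×9.5 + 0.35×12 + 0.48×8.3) / (1 + 0.11×14 + 0.35×20 + 0.48×16) = 9.229/17.22 = 0.5359 kJ/s.
Profitability of weevils: 1.6/8.8 = 0.1818 kJ/s.
0.1818 < 0.5359, so adding weevils would lower the average — exclude it.

No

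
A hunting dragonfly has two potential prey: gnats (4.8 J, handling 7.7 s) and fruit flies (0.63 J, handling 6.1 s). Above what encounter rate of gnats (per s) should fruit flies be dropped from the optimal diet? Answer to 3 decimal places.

At the threshold, the rate on gnats alone equals the profitability of fruit flies: λ·4.8/(1 + λ·7.7) = 0.63/6.1 = 0.1033.
Rearranging, λ(4.8 − 0.1033×7.7) = 0.1033, so λ = 0.1033/4.005 = 0.02579 per s.

0.026 per s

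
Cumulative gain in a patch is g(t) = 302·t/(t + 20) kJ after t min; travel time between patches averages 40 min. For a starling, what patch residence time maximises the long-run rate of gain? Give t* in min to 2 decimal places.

By the marginal value theorem, leave when the instantaneous gain rate g'(t) equals the habitat-wide average g(t)/(T + t).
g'(t) = 302·20/(t + 20)². Setting 302·20/(t+20)² = 302t/[(t+20)(40+t)] gives 20(40+t) = t(t+20), so t² = 20×40 = 800.
t* = √800 = 28.28 min.

28.28 min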